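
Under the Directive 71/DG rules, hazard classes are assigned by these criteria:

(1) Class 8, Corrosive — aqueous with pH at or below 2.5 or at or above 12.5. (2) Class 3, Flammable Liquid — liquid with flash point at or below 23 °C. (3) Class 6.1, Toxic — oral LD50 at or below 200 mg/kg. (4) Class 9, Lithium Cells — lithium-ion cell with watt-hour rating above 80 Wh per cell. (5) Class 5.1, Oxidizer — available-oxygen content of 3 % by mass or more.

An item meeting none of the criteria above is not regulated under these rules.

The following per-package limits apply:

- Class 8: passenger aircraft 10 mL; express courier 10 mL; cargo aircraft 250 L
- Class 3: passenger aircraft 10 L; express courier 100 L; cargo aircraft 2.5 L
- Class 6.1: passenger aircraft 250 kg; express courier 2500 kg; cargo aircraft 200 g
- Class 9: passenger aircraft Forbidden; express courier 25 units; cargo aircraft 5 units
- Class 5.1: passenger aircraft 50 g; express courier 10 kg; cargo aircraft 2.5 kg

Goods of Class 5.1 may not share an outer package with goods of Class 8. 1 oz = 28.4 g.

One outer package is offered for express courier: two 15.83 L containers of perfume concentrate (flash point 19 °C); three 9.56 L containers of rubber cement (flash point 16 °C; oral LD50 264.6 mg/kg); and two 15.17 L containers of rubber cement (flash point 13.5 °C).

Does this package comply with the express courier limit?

Yes

Flash point 19 °C meets the Class 3 criterion (Flammable Liquid), so the perfume concentrate is Class 3.
Flash point 16 °C meets the Class 3 criterion (Flammable Liquid), so the rubber cement is Class 3.
Flash point 13.5 °C meets the Class 3 criterion (Flammable Liquid), so the rubber cement is Class 3.
Class 3 net quantity: (two 15.83 L containers = 31.66 L) + (three 9.56 L containers = 28.68 L) + (two 15.17 L containers = 30.34 L) = 90.68 L.
That is within the Class 3 express courier limit of 100 L.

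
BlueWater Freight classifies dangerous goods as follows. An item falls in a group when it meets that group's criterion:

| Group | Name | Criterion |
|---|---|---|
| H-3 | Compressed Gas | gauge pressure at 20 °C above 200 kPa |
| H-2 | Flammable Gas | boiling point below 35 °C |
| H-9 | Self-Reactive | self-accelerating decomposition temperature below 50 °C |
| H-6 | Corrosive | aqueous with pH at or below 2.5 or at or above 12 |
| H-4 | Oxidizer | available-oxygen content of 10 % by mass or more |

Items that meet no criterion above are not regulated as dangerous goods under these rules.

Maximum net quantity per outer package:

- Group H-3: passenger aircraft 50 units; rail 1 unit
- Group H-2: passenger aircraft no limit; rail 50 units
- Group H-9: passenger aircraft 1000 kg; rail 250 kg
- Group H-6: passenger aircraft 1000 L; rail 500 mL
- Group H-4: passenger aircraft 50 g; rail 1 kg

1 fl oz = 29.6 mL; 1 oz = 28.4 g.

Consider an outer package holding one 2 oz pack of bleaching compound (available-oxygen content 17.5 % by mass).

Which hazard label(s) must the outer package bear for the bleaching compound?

The bleaching compound has available-oxygen content 17.5 % by mass, which is ≥ 10 % by mass, so it is Group H-4 (Oxidizer).
Only the Group H-4 label is required.

Group H-4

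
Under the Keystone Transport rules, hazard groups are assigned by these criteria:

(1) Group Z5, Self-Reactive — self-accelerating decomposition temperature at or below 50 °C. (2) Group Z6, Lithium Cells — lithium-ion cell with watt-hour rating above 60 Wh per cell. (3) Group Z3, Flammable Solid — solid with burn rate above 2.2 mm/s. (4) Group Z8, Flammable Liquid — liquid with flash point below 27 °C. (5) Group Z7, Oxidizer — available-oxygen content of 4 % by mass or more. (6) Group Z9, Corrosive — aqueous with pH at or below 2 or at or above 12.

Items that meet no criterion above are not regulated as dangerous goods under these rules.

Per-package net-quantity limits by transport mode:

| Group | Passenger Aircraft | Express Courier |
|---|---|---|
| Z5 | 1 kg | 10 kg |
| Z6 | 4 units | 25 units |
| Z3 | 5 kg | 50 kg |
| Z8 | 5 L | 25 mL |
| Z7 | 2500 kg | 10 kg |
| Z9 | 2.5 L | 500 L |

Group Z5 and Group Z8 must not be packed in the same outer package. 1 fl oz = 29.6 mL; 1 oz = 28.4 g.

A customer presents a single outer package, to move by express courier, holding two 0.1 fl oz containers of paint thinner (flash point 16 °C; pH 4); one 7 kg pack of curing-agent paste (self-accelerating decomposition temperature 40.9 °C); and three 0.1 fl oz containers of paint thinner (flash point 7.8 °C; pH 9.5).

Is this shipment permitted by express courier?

No

Paint thinner: flash point 16 °C < 27 °C → Group Z8 (Flammable Liquid).
Self-accelerating decomposition temperature 40.9 °C meets the Group Z5 criterion (Self-Reactive), so the curing-agent paste is Group Z5.
With flash point 7.8 °C (< 27 °C), the paint thinner falls in Group Z8.
Group Z5 quantity: 7 kg.
7 kg ≤ 10 kg (express courier limit, Group Z5) — within limit.
Group Z8 net quantity: (two 0.1 fl oz containers = 5.92 mL) + (three 0.1 fl oz containers = 8.88 mL) = 14.8 mL.
14.8 mL ≤ 25 mL (express courier limit, Group Z8) — within limit.
Group Z5 and Group Z8 may not share an outer package.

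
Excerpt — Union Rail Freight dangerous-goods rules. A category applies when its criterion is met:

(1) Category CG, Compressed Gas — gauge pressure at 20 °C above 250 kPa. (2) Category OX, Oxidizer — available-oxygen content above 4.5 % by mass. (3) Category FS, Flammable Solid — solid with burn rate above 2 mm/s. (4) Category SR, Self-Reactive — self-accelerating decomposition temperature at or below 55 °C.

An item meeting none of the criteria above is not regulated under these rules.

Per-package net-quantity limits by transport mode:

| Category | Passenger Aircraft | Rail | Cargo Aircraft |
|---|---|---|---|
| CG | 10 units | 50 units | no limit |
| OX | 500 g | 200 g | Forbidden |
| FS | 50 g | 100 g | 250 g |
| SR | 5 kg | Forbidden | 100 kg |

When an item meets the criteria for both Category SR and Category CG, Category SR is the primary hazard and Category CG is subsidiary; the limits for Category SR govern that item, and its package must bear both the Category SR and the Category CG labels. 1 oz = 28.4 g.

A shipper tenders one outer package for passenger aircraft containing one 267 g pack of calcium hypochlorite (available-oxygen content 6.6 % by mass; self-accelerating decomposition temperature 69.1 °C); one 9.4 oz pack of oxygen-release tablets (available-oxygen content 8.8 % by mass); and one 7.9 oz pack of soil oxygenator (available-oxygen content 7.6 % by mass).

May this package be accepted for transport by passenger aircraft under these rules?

No

Available-oxygen content 6.6 % by mass meets the Category OX criterion (Oxidizer), so the calcium hypochlorite is Category OX.
Oxygen-release tablets: available-oxygen content 8.8 % by mass > 4.5 % by mass → Category OX (Oxidizer).
The soil oxygenator has available-oxygen content 7.6 % by mass, which is > 4.5 % by mass, so it is Category OX (Oxidizer).
Category OX net quantity: 267 g + (one 9.4 oz pack = 266.96 g) + (one 7.9 oz pack = 224.36 g) = 758.32 g.
That exceeds the Category OX passenger aircraft limit of 500 g.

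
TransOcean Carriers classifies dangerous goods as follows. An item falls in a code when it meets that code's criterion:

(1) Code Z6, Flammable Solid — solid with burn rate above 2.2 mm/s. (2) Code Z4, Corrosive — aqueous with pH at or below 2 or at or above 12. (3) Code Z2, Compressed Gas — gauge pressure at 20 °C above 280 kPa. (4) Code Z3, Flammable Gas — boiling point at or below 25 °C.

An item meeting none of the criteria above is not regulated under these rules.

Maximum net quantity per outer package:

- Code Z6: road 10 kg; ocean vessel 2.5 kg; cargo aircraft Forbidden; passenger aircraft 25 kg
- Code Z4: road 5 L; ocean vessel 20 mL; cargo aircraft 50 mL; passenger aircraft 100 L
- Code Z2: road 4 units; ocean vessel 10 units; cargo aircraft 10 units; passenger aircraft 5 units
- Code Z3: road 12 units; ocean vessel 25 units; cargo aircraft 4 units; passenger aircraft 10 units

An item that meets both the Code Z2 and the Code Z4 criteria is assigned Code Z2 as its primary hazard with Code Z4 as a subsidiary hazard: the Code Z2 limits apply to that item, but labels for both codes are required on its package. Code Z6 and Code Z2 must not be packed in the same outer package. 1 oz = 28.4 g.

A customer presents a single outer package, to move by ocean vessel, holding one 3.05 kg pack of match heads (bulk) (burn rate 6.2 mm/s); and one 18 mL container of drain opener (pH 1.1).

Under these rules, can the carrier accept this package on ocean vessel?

With burn rate 6.2 mm/s (> 2.2 mm/s), the match heads (bulk) fall in Code Z6.
The drain opener has pH 1.1, which is ≤ 2, so it is Code Z4 (Corrosive).
Code Z6 quantity: 3.05 kg.
3.05 kg > 2.5 kg (ocean vessel limit, Code Z6) — over the limit.
Code Z4 quantity: 18 mL.
18 mL ≤ 20 mL (ocean vessel limit, Code Z4) — within limit.
The segregation rule (Code Z6 with Code Z2) does not apply to Code Z6 with Code Z4.

No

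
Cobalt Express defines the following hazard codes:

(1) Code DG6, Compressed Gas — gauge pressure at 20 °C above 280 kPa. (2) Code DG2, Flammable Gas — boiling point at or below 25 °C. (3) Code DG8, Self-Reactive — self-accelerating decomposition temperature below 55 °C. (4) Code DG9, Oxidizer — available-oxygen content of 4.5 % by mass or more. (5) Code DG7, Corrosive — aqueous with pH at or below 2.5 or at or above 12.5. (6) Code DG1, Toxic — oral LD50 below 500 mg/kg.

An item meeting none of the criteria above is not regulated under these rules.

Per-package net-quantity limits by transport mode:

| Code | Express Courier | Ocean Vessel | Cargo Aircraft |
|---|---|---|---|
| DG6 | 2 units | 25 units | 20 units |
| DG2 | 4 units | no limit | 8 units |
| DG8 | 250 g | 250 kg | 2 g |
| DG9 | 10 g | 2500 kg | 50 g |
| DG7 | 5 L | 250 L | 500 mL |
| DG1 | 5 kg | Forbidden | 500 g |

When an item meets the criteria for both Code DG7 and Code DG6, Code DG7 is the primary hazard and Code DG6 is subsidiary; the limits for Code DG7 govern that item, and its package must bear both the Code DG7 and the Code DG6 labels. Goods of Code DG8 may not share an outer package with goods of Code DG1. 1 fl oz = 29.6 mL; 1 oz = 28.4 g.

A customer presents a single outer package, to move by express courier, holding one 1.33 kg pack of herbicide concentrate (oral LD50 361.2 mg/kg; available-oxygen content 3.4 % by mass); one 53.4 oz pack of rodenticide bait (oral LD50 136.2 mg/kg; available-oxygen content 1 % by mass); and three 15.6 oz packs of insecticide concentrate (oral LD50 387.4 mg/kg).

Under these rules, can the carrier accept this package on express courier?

Yes

Oral LD50 361.2 mg/kg meets the Code DG1 criterion (Toxic), so the herbicide concentrate is Code DG1.
Oral LD50 136.2 mg/kg meets the Code DG1 criterion (Toxic), so the rodenticide bait is Code DG1.
With oral LD50 387.4 mg/kg (< 500 mg/kg), the insecticide concentrate falls in Code DG1.
Code DG1 net quantity: 1.33 kg + (one 53.4 oz pack = 1516.56 g) + (three 15.6 oz packs = 1329.12 g) = 4175.68 g.
That is within the Code DG1 express courier limit of 5 kg.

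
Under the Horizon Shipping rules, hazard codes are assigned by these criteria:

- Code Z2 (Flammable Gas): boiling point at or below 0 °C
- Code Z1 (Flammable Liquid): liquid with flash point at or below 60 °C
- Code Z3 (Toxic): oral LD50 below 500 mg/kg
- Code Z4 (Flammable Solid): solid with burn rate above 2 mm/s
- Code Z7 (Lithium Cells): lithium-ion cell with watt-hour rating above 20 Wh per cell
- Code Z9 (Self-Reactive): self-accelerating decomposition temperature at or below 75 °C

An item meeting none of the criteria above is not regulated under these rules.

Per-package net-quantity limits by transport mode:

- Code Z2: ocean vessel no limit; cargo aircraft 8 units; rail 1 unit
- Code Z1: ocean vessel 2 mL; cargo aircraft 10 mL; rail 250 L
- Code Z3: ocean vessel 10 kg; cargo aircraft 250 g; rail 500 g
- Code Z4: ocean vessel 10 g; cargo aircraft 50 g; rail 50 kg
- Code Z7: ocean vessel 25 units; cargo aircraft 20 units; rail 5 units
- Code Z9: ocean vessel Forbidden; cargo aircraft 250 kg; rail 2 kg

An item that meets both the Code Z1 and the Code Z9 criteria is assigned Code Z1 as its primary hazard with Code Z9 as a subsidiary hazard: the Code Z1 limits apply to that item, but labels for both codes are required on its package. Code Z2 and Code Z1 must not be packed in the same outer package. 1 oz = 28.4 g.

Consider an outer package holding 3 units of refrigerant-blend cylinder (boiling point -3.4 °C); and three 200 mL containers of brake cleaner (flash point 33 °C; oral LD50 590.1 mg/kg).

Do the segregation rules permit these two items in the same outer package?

Refrigerant-blend cylinder: boiling point -3.4 °C ≤ 0 °C → Code Z2 (Flammable Gas).
Brake cleaner: flash point 33 °C ≤ 60 °C → Code Z1 (Flammable Liquid).
Code Z2 and Code Z1 may not share an outer package.

No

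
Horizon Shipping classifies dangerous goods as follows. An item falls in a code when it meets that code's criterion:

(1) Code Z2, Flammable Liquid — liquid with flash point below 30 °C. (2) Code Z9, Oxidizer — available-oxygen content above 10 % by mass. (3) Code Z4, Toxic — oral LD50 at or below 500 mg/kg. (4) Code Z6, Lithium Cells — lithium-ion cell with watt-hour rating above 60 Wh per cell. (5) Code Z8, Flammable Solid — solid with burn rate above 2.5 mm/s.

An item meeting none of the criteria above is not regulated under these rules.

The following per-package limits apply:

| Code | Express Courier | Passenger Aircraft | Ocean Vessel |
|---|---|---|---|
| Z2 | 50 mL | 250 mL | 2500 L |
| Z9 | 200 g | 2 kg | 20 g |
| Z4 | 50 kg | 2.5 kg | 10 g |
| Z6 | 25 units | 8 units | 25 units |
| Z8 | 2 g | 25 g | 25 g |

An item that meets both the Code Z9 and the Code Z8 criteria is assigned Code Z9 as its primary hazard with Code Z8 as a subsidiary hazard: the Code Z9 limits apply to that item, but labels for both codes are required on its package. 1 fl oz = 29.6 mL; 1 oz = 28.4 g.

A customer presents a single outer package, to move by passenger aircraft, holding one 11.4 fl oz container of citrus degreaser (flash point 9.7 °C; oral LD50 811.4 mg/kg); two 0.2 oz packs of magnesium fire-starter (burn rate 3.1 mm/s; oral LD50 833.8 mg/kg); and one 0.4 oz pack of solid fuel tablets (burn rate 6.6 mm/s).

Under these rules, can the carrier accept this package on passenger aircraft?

The citrus degreaser has flash point 9.7 °C, which is < 30 °C, so it is Code Z2 (Flammable Liquid).
With burn rate 3.1 mm/s (> 2.5 mm/s), the magnesium fire-starter falls in Code Z8.
With burn rate 6.6 mm/s (> 2.5 mm/s), the solid fuel tablets fall in Code Z8.
Code Z2 quantity: one 11.4 fl oz container = 337.44 mL.
337.44 mL > 250 mL (passenger aircraft limit, Code Z2) — over the limit.
Code Z8 net quantity: (two 0.2 oz packs = 11.36 g) + (one 0.4 oz pack = 11.36 g) = 22.72 g.
22.72 g ≤ 25 g (passenger aircraft limit, Code Z8) — within limit.

No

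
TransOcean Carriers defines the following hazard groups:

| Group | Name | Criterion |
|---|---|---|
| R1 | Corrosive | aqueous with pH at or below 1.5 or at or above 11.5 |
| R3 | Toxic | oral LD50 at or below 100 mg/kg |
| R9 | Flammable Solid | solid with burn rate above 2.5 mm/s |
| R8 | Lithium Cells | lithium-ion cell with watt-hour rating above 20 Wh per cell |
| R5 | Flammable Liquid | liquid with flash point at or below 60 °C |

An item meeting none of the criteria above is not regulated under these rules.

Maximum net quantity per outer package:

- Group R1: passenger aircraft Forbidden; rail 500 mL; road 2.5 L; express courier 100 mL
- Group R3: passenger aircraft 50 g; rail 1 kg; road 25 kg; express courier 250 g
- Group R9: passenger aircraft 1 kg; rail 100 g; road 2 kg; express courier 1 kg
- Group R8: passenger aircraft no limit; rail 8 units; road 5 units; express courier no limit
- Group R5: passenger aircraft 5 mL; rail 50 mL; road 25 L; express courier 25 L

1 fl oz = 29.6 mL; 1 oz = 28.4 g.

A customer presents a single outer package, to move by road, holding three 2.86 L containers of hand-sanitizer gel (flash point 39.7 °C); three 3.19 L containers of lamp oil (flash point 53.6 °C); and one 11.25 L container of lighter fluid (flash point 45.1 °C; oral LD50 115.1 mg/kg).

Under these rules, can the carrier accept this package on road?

No

Flash point 39.7 °C meets the Group R5 criterion (Flammable Liquid), so the hand-sanitizer gel is Group R5.
With flash point 53.6 °C (≤ 60 °C), the lamp oil falls in Group R5.
With flash point 45.1 °C (≤ 60 °C), the lighter fluid falls in Group R5.
Group R5 net quantity: (three 2.86 L containers = 8.58 L) + (three 3.19 L containers = 9.57 L) + 11.25 L = 29.4 L.
29.4 L > 25 L (road limit, Group R5) — over the limit.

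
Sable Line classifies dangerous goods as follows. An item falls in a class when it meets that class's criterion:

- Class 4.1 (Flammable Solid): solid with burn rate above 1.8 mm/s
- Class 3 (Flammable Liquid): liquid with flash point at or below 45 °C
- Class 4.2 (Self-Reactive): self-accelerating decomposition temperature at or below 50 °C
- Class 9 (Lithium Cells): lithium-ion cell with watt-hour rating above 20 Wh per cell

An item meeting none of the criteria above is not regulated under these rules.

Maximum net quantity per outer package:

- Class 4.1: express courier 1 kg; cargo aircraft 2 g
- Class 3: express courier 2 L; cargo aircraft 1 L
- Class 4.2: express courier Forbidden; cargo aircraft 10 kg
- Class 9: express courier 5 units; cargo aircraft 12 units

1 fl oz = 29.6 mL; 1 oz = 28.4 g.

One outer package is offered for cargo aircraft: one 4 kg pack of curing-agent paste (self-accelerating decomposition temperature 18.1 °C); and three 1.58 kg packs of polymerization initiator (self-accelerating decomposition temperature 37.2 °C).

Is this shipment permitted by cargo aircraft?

Yes

The curing-agent paste has self-accelerating decomposition temperature 18.1 °C, which is ≤ 50 °C, so it is Class 4.2 (Self-Reactive).
The polymerization initiator has self-accelerating decomposition temperature 37.2 °C, which is ≤ 50 °C, so it is Class 4.2 (Self-Reactive).
Total Class 4.2: 4 kg + (three 1.58 kg packs = 4.74 kg) = 8.74 kg.
That is within the Class 4.2 cargo aircraft limit of 10 kg.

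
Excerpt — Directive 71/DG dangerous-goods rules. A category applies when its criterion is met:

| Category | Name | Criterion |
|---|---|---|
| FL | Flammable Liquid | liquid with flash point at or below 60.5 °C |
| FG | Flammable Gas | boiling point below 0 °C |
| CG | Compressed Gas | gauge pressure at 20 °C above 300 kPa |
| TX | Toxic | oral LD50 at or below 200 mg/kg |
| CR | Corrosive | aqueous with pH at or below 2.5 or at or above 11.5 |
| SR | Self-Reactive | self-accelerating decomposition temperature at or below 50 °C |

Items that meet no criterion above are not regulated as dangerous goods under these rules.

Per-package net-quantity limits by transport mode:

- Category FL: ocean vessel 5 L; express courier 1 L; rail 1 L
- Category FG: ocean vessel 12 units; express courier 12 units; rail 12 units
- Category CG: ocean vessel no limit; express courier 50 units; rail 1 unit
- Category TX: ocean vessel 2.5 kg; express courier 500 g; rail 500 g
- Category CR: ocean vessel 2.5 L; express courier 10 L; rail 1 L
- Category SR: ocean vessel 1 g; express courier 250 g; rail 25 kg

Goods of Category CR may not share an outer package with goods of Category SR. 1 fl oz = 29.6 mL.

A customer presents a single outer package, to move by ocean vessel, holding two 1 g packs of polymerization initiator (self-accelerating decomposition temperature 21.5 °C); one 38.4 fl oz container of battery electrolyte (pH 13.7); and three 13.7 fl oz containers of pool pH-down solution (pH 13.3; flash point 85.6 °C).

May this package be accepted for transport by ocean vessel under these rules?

Polymerization initiator: self-accelerating decomposition temperature 21.5 °C ≤ 50 °C → Category SR (Self-Reactive).
The battery electrolyte has pH 13.7, which is ≥ 11.5, so it is Category CR (Corrosive).
With pH 13.3 (≥ 11.5), the pool pH-down solution falls in Category CR.
Category CR net quantity: (one 38.4 fl oz container = 1136.64 mL) + (three 13.7 fl oz containers = 1216.56 mL) = 2353.2 mL.
2353.2 mL is within the ocean vessel limit of 2.5 L for Category CR.
Category SR quantity: two 1 g packs = 2 g.
That exceeds the Category SR ocean vessel limit of 1 g.
Category CR and Category SR may not share an outer package.

No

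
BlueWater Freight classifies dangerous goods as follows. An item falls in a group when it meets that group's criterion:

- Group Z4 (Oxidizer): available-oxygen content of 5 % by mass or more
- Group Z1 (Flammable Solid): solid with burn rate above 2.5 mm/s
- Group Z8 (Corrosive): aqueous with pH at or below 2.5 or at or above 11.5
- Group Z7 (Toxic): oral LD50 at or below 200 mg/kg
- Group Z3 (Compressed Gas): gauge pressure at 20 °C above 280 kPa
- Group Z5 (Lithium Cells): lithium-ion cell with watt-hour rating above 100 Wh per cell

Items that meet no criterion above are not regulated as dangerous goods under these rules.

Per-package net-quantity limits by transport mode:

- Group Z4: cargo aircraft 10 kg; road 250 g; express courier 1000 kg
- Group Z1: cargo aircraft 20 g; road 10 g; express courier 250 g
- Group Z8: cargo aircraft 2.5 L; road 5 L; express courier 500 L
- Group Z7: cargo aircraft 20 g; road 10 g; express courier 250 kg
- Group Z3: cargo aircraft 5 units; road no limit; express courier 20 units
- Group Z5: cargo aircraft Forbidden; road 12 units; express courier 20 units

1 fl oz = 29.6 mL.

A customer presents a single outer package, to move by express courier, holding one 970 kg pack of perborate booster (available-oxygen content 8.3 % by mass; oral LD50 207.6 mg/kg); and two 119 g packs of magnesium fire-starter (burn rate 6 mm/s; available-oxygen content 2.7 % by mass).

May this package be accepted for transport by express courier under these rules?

Available-oxygen content 8.3 % by mass meets the Group Z4 criterion (Oxidizer), so the perborate booster is Group Z4.
The magnesium fire-starter has burn rate 6 mm/s, which is > 2.5 mm/s, so it is Group Z1 (Flammable Solid).
Group Z4 quantity: 970 kg.
That is within the Group Z4 express courier limit of 1000 kg.
Group Z1 quantity: two 119 g packs = 238 g.
238 g is within the express courier limit of 250 g for Group Z1.
Every hazard group is within its express courier limit and no segregation rule is violated.

Yes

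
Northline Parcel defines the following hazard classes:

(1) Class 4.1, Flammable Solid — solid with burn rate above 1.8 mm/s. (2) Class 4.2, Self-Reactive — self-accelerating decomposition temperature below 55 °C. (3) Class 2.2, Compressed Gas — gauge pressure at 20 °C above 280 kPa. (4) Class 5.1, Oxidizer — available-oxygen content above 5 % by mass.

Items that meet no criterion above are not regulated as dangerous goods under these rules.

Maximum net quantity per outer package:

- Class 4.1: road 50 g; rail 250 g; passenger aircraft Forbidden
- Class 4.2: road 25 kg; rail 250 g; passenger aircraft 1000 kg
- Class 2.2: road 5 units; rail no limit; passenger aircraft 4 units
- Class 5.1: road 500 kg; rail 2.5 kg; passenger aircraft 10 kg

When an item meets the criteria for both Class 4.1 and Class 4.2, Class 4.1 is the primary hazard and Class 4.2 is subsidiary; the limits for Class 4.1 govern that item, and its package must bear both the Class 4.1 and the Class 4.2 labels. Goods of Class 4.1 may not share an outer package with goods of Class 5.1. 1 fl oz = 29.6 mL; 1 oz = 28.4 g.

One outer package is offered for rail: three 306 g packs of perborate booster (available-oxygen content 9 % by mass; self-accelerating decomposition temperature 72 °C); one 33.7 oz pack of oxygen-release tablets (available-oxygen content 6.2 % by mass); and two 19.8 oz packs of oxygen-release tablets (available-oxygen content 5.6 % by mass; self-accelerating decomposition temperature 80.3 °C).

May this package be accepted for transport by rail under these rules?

Available-oxygen content 9 % by mass meets the Class 5.1 criterion (Oxidizer), so the perborate booster is Class 5.1.
With available-oxygen content 6.2 % by mass (> 5 % by mass), the oxygen-release tablets fall in Class 5.1.
Available-oxygen content 5.6 % by mass meets the Class 5.1 criterion (Oxidizer), so the oxygen-release tablets are Class 5.1.
Total Class 5.1: (three 306 g packs = 918 g) + (one 33.7 oz pack = 957.08 g) + (two 19.8 oz packs = 1124.64 g) = 2999.72 g.
That exceeds the Class 5.1 rail limit of 2.5 kg.

No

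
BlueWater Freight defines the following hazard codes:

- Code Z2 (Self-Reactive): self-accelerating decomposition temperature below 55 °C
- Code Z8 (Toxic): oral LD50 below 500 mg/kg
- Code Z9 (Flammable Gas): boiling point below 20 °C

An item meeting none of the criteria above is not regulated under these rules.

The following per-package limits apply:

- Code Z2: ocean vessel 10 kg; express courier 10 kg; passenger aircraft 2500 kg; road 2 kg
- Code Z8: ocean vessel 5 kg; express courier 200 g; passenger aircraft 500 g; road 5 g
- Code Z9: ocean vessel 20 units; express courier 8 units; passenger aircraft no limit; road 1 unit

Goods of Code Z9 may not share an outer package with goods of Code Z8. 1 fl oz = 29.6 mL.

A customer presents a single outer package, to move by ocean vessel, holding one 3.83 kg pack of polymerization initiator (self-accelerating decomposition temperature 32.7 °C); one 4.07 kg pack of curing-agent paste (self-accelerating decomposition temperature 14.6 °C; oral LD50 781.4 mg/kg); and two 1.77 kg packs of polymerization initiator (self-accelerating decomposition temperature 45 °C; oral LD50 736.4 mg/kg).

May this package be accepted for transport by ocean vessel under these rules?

No

Polymerization initiator: self-accelerating decomposition temperature 32.7 °C < 55 °C → Code Z2 (Self-Reactive).
With self-accelerating decomposition temperature 14.6 °C (< 55 °C), the curing-agent paste falls in Code Z2.
With self-accelerating decomposition temperature 45 °C (< 55 °C), the polymerization initiator falls in Code Z2.
Code Z2 net quantity: 3.83 kg + 4.07 kg + (two 1.77 kg packs = 3.54 kg) = 11.44 kg.
11.44 kg exceeds the ocean vessel limit of 10 kg for Code Z2.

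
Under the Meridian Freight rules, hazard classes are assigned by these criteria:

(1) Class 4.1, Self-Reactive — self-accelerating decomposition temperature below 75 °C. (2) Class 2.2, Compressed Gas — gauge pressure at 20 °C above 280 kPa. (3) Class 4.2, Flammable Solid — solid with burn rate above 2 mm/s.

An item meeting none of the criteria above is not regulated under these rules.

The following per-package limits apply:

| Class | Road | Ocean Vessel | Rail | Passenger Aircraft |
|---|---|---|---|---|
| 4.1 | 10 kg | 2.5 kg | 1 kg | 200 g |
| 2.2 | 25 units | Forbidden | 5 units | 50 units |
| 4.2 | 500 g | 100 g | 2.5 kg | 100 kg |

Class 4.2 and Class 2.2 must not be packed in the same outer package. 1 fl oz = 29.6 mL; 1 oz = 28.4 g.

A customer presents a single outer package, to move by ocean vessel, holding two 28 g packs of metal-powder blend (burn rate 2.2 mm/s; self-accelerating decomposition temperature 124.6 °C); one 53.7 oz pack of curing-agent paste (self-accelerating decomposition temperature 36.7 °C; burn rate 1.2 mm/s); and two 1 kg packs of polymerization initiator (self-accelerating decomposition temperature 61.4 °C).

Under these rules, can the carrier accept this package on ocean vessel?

The metal-powder blend has burn rate 2.2 mm/s, which is > 2 mm/s, so it is Class 4.2 (Flammable Solid).
With self-accelerating decomposition temperature 36.7 °C (< 75 °C), the curing-agent paste falls in Class 4.1.
Self-accelerating decomposition temperature 61.4 °C meets the Class 4.1 criterion (Self-Reactive), so the polymerization initiator is Class 4.1.
Class 4.1 net quantity: (one 53.7 oz pack = 1525.08 g) + (two 1 kg packs = 2 kg) = 3525.08 g.
3525.08 g exceeds the ocean vessel limit of 2.5 kg for Class 4.1.
Class 4.2 quantity: two 28 g packs = 56 g.
56 g is within the ocean vessel limit of 100 g for Class 4.2.
The segregation rule (Class 4.2 with Class 2.2) does not apply to Class 4.1 with Class 4.2.

No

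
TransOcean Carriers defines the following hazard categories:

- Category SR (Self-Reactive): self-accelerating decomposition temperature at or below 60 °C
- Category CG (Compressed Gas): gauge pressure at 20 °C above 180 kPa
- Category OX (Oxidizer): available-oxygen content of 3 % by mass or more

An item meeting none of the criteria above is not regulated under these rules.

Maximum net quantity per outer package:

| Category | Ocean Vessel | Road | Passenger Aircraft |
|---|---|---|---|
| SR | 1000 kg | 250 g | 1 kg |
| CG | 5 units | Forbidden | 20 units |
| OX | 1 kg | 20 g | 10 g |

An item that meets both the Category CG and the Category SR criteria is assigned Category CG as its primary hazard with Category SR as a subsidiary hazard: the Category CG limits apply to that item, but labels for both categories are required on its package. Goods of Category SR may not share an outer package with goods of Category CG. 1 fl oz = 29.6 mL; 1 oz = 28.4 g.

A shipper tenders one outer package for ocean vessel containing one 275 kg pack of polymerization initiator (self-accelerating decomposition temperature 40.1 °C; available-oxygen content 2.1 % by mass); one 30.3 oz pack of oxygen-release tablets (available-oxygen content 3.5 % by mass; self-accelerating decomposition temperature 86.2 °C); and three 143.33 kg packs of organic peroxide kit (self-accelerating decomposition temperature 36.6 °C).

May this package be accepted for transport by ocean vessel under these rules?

Yes

Polymerization initiator: self-accelerating decomposition temperature 40.1 °C ≤ 60 °C → Category SR (Self-Reactive).
Oxygen-release tablets: available-oxygen content 3.5 % by mass ≥ 3 % by mass → Category OX (Oxidizer).
With self-accelerating decomposition temperature 36.6 °C (≤ 60 °C), the organic peroxide kit falls in Category SR.
Total Category SR: 275 kg + (three 143.33 kg packs = 429.99 kg) = 704.99 kg.
704.99 kg is within the ocean vessel limit of 1000 kg for Category SR.
Category OX quantity: one 30.3 oz pack = 860.52 g.
860.52 g is within the ocean vessel limit of 1 kg for Category OX.
The segregation rule (Category SR with Category CG) does not apply to Category SR with Category OX.
Every hazard category is within its ocean vessel limit and no segregation rule is violated.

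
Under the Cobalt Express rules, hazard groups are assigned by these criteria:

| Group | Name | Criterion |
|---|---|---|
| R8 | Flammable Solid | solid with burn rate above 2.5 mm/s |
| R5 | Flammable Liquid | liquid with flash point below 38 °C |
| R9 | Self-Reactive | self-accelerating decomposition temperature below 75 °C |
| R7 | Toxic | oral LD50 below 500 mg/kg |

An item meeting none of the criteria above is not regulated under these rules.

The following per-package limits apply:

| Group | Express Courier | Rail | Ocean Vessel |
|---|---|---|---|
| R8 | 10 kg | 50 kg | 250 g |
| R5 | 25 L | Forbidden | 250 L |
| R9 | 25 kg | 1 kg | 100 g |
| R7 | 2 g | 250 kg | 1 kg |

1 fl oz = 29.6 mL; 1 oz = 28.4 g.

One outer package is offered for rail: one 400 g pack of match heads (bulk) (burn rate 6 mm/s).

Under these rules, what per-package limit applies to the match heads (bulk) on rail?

50 kg

With burn rate 6 mm/s (> 2.5 mm/s), the match heads (bulk) fall in Group R8.
The rail limit for Group R8 is 50 kg.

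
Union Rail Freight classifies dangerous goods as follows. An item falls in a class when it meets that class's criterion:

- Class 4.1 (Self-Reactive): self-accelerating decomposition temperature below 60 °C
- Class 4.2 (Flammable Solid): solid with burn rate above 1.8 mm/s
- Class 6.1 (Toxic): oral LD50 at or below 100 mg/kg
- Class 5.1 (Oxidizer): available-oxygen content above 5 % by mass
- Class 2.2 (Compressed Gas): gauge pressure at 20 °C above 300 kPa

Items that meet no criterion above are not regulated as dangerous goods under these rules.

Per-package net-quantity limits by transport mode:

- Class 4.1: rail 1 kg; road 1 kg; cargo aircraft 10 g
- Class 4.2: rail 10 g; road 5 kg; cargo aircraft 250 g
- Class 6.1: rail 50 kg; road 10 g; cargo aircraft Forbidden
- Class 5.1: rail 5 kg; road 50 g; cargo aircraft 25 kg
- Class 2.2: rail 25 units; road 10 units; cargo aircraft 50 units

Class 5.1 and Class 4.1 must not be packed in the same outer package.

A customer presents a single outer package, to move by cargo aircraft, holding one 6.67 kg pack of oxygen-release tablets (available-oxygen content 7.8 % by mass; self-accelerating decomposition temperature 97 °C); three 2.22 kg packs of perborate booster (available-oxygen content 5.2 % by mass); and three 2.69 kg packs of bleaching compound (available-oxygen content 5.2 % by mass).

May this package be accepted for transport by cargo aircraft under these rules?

Oxygen-release tablets: available-oxygen content 7.8 % by mass > 5 % by mass → Class 5.1 (Oxidizer).
Perborate booster: available-oxygen content 5.2 % by mass > 5 % by mass → Class 5.1 (Oxidizer).
The bleaching compound has available-oxygen content 5.2 % by mass, which is > 5 % by mass, so it is Class 5.1 (Oxidizer).
Total Class 5.1: 6.67 kg + (three 2.22 kg packs = 6.66 kg) + (three 2.69 kg packs = 8.07 kg) = 21.4 kg.
21.4 kg is within the cargo aircraft limit of 25 kg for Class 5.1.

Yes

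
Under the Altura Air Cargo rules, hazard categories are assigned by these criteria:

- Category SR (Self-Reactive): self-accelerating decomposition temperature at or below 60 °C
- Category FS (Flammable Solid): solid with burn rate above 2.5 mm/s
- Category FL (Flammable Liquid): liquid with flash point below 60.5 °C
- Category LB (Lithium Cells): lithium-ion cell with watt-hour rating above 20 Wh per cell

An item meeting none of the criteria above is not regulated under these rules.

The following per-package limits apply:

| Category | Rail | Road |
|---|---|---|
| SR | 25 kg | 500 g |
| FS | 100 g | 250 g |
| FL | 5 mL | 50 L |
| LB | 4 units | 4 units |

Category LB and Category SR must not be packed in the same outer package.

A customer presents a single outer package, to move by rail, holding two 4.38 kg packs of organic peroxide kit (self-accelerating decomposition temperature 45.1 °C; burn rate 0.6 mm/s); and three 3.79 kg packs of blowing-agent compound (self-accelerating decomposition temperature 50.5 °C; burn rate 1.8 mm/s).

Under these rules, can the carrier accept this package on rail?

Yes

Organic peroxide kit: self-accelerating decomposition temperature 45.1 °C ≤ 60 °C → Category SR (Self-Reactive).
With self-accelerating decomposition temperature 50.5 °C (≤ 60 °C), the blowing-agent compound falls in Category SR.
Category SR net quantity: (two 4.38 kg packs = 8.76 kg) + (three 3.79 kg packs = 11.37 kg) = 20.13 kg.
That is within the Category SR rail limit of 25 kg.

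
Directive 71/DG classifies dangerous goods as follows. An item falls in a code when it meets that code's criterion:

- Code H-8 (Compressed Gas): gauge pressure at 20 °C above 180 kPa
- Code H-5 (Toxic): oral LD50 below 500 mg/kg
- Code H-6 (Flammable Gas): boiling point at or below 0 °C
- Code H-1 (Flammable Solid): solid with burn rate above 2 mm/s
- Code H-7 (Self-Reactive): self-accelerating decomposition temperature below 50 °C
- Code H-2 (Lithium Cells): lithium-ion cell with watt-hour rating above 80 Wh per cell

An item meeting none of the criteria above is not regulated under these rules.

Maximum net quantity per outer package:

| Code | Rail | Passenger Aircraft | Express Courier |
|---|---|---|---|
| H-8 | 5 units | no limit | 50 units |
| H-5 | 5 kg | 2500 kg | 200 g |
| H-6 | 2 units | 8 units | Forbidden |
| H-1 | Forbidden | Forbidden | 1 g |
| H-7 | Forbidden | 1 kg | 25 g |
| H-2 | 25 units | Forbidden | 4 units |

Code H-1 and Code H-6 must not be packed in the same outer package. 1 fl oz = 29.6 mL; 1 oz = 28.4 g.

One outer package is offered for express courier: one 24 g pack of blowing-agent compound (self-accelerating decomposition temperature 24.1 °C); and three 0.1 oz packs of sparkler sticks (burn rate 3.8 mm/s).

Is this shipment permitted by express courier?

The blowing-agent compound has self-accelerating decomposition temperature 24.1 °C, which is < 50 °C, so it is Code H-7 (Self-Reactive).
Burn rate 3.8 mm/s meets the Code H-1 criterion (Flammable Solid), so the sparkler sticks are Code H-1.
Code H-7 quantity: 24 g.
That is within the Code H-7 express courier limit of 25 g.
Code H-1 quantity: three 0.1 oz packs = 8.52 g.
8.52 g exceeds the express courier limit of 1 g for Code H-1.
The segregation rule (Code H-1 with Code H-6) does not apply to Code H-7 with Code H-1.

No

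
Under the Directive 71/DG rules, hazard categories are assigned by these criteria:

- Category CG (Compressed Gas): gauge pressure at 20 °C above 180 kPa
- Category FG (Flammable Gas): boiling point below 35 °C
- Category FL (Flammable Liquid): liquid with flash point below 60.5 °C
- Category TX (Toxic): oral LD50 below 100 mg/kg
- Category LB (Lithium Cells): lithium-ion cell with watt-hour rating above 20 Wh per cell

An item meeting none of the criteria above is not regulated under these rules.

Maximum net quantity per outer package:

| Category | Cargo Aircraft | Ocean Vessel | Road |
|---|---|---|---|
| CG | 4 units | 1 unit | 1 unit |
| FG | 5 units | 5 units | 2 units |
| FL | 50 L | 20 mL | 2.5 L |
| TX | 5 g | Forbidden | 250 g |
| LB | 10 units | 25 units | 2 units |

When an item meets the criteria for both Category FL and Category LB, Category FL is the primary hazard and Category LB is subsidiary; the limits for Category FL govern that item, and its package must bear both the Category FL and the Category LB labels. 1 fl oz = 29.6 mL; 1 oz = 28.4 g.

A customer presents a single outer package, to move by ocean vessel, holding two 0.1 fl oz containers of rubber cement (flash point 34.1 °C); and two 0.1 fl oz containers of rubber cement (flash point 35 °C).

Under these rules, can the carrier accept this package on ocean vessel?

With flash point 34.1 °C (< 60.5 °C), the rubber cement falls in Category FL.
The rubber cement has flash point 35 °C, which is < 60.5 °C, so it is Category FL (Flammable Liquid).
Total Category FL: (two 0.1 fl oz containers = 5.92 mL) + (two 0.1 fl oz containers = 5.92 mL) = 11.84 mL.
11.84 mL is within the ocean vessel limit of 20 mL for Category FL.

Yes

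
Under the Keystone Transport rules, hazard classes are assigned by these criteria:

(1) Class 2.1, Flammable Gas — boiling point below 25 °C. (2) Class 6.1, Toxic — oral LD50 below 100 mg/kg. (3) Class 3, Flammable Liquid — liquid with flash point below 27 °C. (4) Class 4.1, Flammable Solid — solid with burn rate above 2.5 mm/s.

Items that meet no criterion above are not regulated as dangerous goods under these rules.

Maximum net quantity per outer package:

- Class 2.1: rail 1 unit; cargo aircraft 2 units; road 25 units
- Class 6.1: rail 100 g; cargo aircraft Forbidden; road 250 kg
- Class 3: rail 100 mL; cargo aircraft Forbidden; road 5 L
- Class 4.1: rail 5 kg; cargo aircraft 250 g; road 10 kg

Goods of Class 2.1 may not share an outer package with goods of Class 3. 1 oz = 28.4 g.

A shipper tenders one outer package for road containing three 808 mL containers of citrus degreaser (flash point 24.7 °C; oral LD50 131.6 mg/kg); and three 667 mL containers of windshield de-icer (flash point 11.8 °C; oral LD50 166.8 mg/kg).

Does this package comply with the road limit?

Citrus degreaser: flash point 24.7 °C < 27 °C → Class 3 (Flammable Liquid).
Flash point 11.8 °C meets the Class 3 criterion (Flammable Liquid), so the windshield de-icer is Class 3.
Class 3 net quantity: (three 808 mL containers = 2.424 L) + (three 667 mL containers = 2.001 L) = 4.425 L.
That is within the Class 3 road limit of 5 L.

Yes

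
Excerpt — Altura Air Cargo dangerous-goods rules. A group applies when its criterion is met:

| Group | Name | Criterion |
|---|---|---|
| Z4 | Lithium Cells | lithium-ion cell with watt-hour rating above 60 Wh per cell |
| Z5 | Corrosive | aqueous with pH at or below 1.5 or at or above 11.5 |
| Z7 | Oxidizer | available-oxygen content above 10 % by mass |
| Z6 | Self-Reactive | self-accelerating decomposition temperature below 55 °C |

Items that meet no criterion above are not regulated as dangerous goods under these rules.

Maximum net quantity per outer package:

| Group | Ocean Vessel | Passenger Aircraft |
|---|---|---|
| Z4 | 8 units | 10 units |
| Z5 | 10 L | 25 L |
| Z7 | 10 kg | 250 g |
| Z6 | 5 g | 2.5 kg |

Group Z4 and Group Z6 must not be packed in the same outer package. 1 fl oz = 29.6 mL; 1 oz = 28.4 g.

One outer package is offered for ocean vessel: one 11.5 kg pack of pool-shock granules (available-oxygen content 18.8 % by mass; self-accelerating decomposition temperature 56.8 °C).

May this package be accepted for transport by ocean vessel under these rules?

No

Pool-shock granules: available-oxygen content 18.8 % by mass > 10 % by mass → Group Z7 (Oxidizer).
Group Z7 quantity: 11.5 kg.
11.5 kg > 10 kg (ocean vessel limit, Group Z7) — over the limit.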